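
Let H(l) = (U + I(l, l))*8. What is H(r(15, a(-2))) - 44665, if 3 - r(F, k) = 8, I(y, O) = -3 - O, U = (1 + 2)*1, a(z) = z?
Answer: -44625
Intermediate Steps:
U = 3 (U = 3*1 = 3)
r(F, k) = -5 (r(F, k) = 3 - 1*8 = 3 - 8 = -5)
H(l) = -8*l (H(l) = (3 + (-3 - l))*8 = -l*8 = -8*l)
H(r(15, a(-2))) - 44665 = -8*(-5) - 44665 = 40 - 44665 = -44625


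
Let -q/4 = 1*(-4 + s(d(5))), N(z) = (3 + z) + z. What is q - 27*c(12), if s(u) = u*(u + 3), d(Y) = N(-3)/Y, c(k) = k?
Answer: -7556/25 ≈ -302.24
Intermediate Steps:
N(z) = 3 + 2*z
d(Y) = -3/Y (d(Y) = (3 + 2*(-3))/Y = (3 - 6)/Y = -3/Y)
s(u) = u*(3 + u)
q = 544/25 (q = -4*(-4 + (-3/5)*(3 - 3/5)) = -4*(-4 + (-3*1/5)*(3 - 3*1/5)) = -4*(-4 - 3*(3 - 3/5)/5) = -4*(-4 - 3/5*12/5) = -4*(-4 - 36/25) = -4*(-136)/25 = -4*(-136/25) = 544/25 ≈ 21.760)
q - 27*c(12) = 544/25 - 27*12 = 544/25 - 324 = -7556/25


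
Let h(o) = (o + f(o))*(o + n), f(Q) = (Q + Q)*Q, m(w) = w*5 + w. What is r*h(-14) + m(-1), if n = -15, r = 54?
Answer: -591954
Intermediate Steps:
m(w) = 6*w (m(w) = 5*w + w = 6*w)
f(Q) = 2*Q**2 (f(Q) = (2*Q)*Q = 2*Q**2)
h(o) = (-15 + o)*(o + 2*o**2) (h(o) = (o + 2*o**2)*(o - 15) = (o + 2*o**2)*(-15 + o) = (-15 + o)*(o + 2*o**2))
r*h(-14) + m(-1) = 54*(-14*(-15 - 29*(-14) + 2*(-14)**2)) + 6*(-1) = 54*(-14*(-15 + 406 + 2*196)) - 6 = 54*(-14*(-15 + 406 + 392)) - 6 = 54*(-14*783) - 6 = 54*(-10962) - 6 = -591948 - 6 = -591954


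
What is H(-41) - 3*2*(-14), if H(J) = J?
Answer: 43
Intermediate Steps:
H(-41) - 3*2*(-14) = -41 - 3*2*(-14) = -41 - 6*(-14) = -41 - 1*(-84) = -41 + 84 = 43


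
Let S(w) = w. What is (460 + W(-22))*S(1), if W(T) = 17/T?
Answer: 10103/22 ≈ 459.23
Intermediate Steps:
(460 + W(-22))*S(1) = (460 + 17/(-22))*1 = (460 + 17*(-1/22))*1 = (460 - 17/22)*1 = (10103/22)*1 = 10103/22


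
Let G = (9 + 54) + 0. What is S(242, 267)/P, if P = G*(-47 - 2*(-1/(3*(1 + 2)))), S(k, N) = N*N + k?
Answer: -71531/2947 ≈ -24.272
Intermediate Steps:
S(k, N) = k + N² (S(k, N) = N² + k = k + N²)
G = 63 (G = 63 + 0 = 63)
P = -2947 (P = 63*(-47 - 2*(-1/(3*(1 + 2)))) = 63*(-47 - 2/((-3*3))) = 63*(-47 - 2/(-9)) = 63*(-47 - 2*(-⅑)) = 63*(-47 + 2/9) = 63*(-421/9) = -2947)
S(242, 267)/P = (242 + 267²)/(-2947) = (242 + 71289)*(-1/2947) = 71531*(-1/2947) = -71531/2947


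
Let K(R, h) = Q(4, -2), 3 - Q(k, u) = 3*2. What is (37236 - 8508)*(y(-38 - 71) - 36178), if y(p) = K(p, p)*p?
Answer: -1029927528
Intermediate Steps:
Q(k, u) = -3 (Q(k, u) = 3 - 3*2 = 3 - 1*6 = 3 - 6 = -3)
K(R, h) = -3
y(p) = -3*p
(37236 - 8508)*(y(-38 - 71) - 36178) = (37236 - 8508)*(-3*(-38 - 71) - 36178) = 28728*(-3*(-109) - 36178) = 28728*(327 - 36178) = 28728*(-35851) = -1029927528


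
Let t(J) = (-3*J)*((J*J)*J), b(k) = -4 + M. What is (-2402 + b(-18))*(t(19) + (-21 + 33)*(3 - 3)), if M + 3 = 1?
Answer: 941438904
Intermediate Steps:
M = -2 (M = -3 + 1 = -2)
b(k) = -6 (b(k) = -4 - 2 = -6)
t(J) = -3*J**4 (t(J) = (-3*J)*(J**2*J) = (-3*J)*J**3 = -3*J**4)
(-2402 + b(-18))*(t(19) + (-21 + 33)*(3 - 3)) = (-2402 - 6)*(-3*19**4 + (-21 + 33)*(3 - 3)) = -2408*(-3*130321 + 12*0) = -2408*(-390963 + 0) = -2408*(-390963) = 941438904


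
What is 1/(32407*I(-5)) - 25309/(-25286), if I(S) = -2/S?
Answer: 410125989/409721701 ≈ 1.0010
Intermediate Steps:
1/(32407*I(-5)) - 25309/(-25286) = 1/(32407*((-2/(-5)))) - 25309/(-25286) = 1/(32407*((-2*(-⅕)))) - 25309*(-1/25286) = 1/(32407*(⅖)) + 25309/25286 = (1/32407)*(5/2) + 25309/25286 = 5/64814 + 25309/25286 = 410125989/409721701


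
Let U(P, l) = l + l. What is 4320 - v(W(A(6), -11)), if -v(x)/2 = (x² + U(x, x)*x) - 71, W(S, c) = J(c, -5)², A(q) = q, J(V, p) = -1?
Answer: 4184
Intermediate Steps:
U(P, l) = 2*l
W(S, c) = 1 (W(S, c) = (-1)² = 1)
v(x) = 142 - 6*x² (v(x) = -2*((x² + (2*x)*x) - 71) = -2*((x² + 2*x²) - 71) = -2*(3*x² - 71) = -2*(-71 + 3*x²) = 142 - 6*x²)
4320 - v(W(A(6), -11)) = 4320 - (142 - 6*1²) = 4320 - (142 - 6*1) = 4320 - (142 - 6) = 4320 - 1*136 = 4320 - 136 = 4184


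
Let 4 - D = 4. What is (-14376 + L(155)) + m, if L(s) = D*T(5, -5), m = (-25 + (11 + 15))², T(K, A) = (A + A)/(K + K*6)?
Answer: -14375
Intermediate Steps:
T(K, A) = 2*A/(7*K) (T(K, A) = (2*A)/(K + 6*K) = (2*A)/((7*K)) = (2*A)*(1/(7*K)) = 2*A/(7*K))
D = 0 (D = 4 - 1*4 = 4 - 4 = 0)
m = 1 (m = (-25 + 26)² = 1² = 1)
L(s) = 0 (L(s) = 0*((2/7)*(-5)/5) = 0*((2/7)*(-5)*(⅕)) = 0*(-2/7) = 0)
(-14376 + L(155)) + m = (-14376 + 0) + 1 = -14376 + 1 = -14375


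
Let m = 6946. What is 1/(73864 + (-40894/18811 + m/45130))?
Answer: 424470215/31352210518253 ≈ 1.3539e-5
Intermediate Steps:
1/(73864 + (-40894/18811 + m/45130)) = 1/(73864 + (-40894/18811 + 6946/45130)) = 1/(73864 + (-40894*1/18811 + 6946*(1/45130))) = 1/(73864 + (-40894/18811 + 3473/22565)) = 1/(73864 - 857442507/424470215) = 1/(31352210518253/424470215) = 424470215/31352210518253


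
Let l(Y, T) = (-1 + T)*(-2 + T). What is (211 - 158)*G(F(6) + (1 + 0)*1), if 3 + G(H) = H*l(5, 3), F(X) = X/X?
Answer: 53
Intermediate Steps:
F(X) = 1
G(H) = -3 + 2*H (G(H) = -3 + H*(2 + 3² - 3*3) = -3 + H*(2 + 9 - 9) = -3 + H*2 = -3 + 2*H)
(211 - 158)*G(F(6) + (1 + 0)*1) = (211 - 158)*(-3 + 2*(1 + (1 + 0)*1)) = 53*(-3 + 2*(1 + 1*1)) = 53*(-3 + 2*(1 + 1)) = 53*(-3 + 2*2) = 53*(-3 + 4) = 53*1 = 53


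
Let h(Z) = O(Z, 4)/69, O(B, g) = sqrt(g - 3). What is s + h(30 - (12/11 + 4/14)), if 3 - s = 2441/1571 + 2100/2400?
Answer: 507919/867192 ≈ 0.58571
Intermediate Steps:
O(B, g) = sqrt(-3 + g)
h(Z) = 1/69 (h(Z) = sqrt(-3 + 4)/69 = sqrt(1)*(1/69) = 1*(1/69) = 1/69)
s = 7179/12568 (s = 3 - (2441/1571 + 2100/2400) = 3 - (2441*(1/1571) + 2100*(1/2400)) = 3 - (2441/1571 + 7/8) = 3 - 1*30525/12568 = 3 - 30525/12568 = 7179/12568 ≈ 0.57121)
s + h(30 - (12/11 + 4/14)) = 7179/12568 + 1/69 = 507919/867192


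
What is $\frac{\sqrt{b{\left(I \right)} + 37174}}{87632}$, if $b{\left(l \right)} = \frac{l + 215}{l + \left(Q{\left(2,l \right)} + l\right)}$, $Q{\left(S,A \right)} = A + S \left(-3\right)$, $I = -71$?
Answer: $\frac{\sqrt{198096742}}{6397136} \approx 0.0022002$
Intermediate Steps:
$Q{\left(S,A \right)} = A - 3 S$
$b{\left(l \right)} = \frac{215 + l}{-6 + 3 l}$ ($b{\left(l \right)} = \frac{l + 215}{l + \left(\left(l - 6\right) + l\right)} = \frac{215 + l}{l + \left(\left(l - 6\right) + l\right)} = \frac{215 + l}{l + \left(\left(-6 + l\right) + l\right)} = \frac{215 + l}{l + \left(-6 + 2 l\right)} = \frac{215 + l}{-6 + 3 l}$)
$\frac{\sqrt{b{\left(I \right)} + 37174}}{87632} = \frac{\sqrt{\frac{215 - 71}{3 \left(-2 - 71\right)} + 37174}}{87632} = \sqrt{\frac{1}{3} \frac{1}{-73} \cdot 144 + 37174} \cdot \frac{1}{87632} = \sqrt{\frac{1}{3} \left(- \frac{1}{73}\right) 144 + 37174} \cdot \frac{1}{87632} = \sqrt{- \frac{48}{73} + 37174} \cdot \frac{1}{87632} = \sqrt{\frac{2713654}{73}} \cdot \frac{1}{87632} = \frac{\sqrt{198096742}}{73} \cdot \frac{1}{87632} = \frac{\sqrt{198096742}}{6397136}$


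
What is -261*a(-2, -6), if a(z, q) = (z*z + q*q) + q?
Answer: -8874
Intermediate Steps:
a(z, q) = q + q**2 + z**2 (a(z, q) = (z**2 + q**2) + q = (q**2 + z**2) + q = q + q**2 + z**2)
-261*a(-2, -6) = -261*(-6 + (-6)**2 + (-2)**2) = -261*(-6 + 36 + 4) = -261*34 = -8874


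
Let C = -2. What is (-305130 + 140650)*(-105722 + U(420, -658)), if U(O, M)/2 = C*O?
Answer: 17665480960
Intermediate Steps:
U(O, M) = -4*O (U(O, M) = 2*(-2*O) = -4*O)
(-305130 + 140650)*(-105722 + U(420, -658)) = (-305130 + 140650)*(-105722 - 4*420) = -164480*(-105722 - 1680) = -164480*(-107402) = 17665480960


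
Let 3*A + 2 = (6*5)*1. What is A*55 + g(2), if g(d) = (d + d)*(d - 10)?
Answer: 1444/3 ≈ 481.33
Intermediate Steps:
A = 28/3 (A = -2/3 + ((6*5)*1)/3 = -2/3 + (30*1)/3 = -2/3 + (1/3)*30 = -2/3 + 10 = 28/3 ≈ 9.3333)
g(d) = 2*d*(-10 + d) (g(d) = (2*d)*(-10 + d) = 2*d*(-10 + d))
A*55 + g(2) = (28/3)*55 + 2*2*(-10 + 2) = 1540/3 + 2*2*(-8) = 1540/3 - 32 = 1444/3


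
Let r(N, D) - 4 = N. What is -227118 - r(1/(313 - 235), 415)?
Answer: -17715517/78 ≈ -2.2712e+5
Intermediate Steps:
r(N, D) = 4 + N
-227118 - r(1/(313 - 235), 415) = -227118 - (4 + 1/(313 - 235)) = -227118 - (4 + 1/78) = -227118 - 1*313/78 = -227118 - 313/78 = -17715517/78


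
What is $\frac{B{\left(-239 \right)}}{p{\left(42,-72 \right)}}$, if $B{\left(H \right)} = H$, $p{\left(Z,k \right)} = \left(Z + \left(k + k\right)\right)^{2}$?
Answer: $- \frac{239}{10404} \approx -0.022972$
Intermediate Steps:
$p{\left(Z,k \right)} = \left(Z + 2 k\right)^{2}$
$\frac{B{\left(-239 \right)}}{p{\left(42,-72 \right)}} = - \frac{239}{\left(42 + 2 \left(-72\right)\right)^{2}} = - \frac{239}{\left(42 - 144\right)^{2}} = - \frac{239}{\left(-102\right)^{2}} = - \frac{239}{10404}$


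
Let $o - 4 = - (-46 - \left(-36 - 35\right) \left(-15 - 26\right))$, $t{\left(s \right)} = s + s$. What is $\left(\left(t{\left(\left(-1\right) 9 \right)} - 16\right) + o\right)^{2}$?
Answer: $8567329$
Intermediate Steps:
$t{\left(s \right)} = 2 s$
$o = 2961$ ($o = 4 - \left(-46 - \left(-36 - 35\right) \left(-15 - 26\right)\right) = 4 - \left(-46 - \left(-71\right) \left(-41\right)\right) = 4 - \left(-46 - 2911\right) = 4 - -2957 = 4 + 2957 = 2961$)
$\left(\left(t{\left(\left(-1\right) 9 \right)} - 16\right) + o\right)^{2} = \left(\left(2 \left(\left(-1\right) 9\right) - 16\right) + 2961\right)^{2} = \left(\left(2 \left(-9\right) - 16\right) + 2961\right)^{2} = \left(\left(-18 - 16\right) + 2961\right)^{2} = \left(-34 + 2961\right)^{2} = 2927^{2} = 8567329$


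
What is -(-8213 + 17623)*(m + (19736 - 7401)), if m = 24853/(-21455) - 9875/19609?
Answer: -9765269179191686/84142219 ≈ -1.1606e+8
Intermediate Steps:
m = -699210602/420711095 (m = 24853*(-1/21455) - 9875*1/19609 = -24853/21455 - 9875/19609 = -699210602/420711095 ≈ -1.6620)
-(-8213 + 17623)*(m + (19736 - 7401)) = -(-8213 + 17623)*(-699210602/420711095 + (19736 - 7401)) = -9410*(-699210602/420711095 + 12335) = -9410*5188772146223/420711095 = -1*9765269179191686/84142219 = -9765269179191686/84142219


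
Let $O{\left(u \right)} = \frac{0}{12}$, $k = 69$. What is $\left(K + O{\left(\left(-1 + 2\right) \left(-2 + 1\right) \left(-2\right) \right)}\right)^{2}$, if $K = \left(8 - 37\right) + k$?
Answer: $1600$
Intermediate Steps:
$O{\left(u \right)} = 0$ ($O{\left(u \right)} = 0 \cdot \frac{1}{12} = 0$)
$K = 40$ ($K = \left(8 - 37\right) + 69 = -29 + 69 = 40$)
$\left(K + O{\left(\left(-1 + 2\right) \left(-2 + 1\right) \left(-2\right) \right)}\right)^{2} = \left(40 + 0\right)^{2} = 40^{2} = 1600$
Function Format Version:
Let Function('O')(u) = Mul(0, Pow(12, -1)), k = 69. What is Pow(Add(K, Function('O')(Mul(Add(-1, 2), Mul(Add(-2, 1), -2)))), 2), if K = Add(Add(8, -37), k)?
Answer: 1600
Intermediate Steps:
Function('O')(u) = 0 (Function('O')(u) = Mul(0, Rational(1, 12)) = 0)
K = 40 (K = Add(Add(8, -37), 69) = Add(-29, 69) = 40)
Pow(Add(K, Function('O')(Mul(Add(-1, 2), Mul(Add(-2, 1), -2)))), 2) = Pow(Add(40, 0), 2) = Pow(40, 2) = 1600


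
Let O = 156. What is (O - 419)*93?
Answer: -24459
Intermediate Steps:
(O - 419)*93 = (156 - 419)*93 = -263*93 = -24459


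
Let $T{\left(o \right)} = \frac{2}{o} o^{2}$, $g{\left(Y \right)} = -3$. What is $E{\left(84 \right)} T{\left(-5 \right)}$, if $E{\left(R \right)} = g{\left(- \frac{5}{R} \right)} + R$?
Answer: $-810$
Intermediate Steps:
$E{\left(R \right)} = -3 + R$
$T{\left(o \right)} = 2 o$
$E{\left(84 \right)} T{\left(-5 \right)} = \left(-3 + 84\right) 2 \left(-5\right) = 81 \left(-10\right) = -810$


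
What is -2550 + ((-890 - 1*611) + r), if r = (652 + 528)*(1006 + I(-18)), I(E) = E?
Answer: 1161789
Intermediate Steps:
r = 1165840 (r = (652 + 528)*(1006 - 18) = 1180*988 = 1165840)
-2550 + ((-890 - 1*611) + r) = -2550 + ((-890 - 1*611) + 1165840) = -2550 + ((-890 - 611) + 1165840) = -2550 + (-1501 + 1165840) = -2550 + 1164339 = 1161789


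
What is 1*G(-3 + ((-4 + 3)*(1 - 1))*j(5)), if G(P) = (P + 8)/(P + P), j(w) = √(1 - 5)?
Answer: -⅚ ≈ -0.83333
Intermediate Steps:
j(w) = 2*I (j(w) = √(-4) = 2*I)
G(P) = (8 + P)/(2*P) (G(P) = (8 + P)/((2*P)) = (8 + P)*(1/(2*P)) = (8 + P)/(2*P))
1*G(-3 + ((-4 + 3)*(1 - 1))*j(5)) = 1*((8 + (-3 + ((-4 + 3)*(1 - 1))*(2*I)))/(2*(-3 + ((-4 + 3)*(1 - 1))*(2*I)))) = 1*((8 + (-3 + (-1*0)*(2*I)))/(2*(-3 + (-1*0)*(2*I)))) = 1*((8 + (-3 + 0*(2*I)))/(2*(-3 + 0*(2*I)))) = 1*((8 + (-3 + 0))/(2*(-3 + 0))) = 1*((½)*(8 - 3)/(-3)) = 1*((½)*(-⅓)*5) = 1*(-⅚) = -⅚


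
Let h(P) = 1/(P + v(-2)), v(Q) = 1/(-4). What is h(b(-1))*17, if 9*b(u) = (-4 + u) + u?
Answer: -204/11 ≈ -18.545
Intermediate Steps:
v(Q) = -¼
b(u) = -4/9 + 2*u/9 (b(u) = ((-4 + u) + u)/9 = (-4 + 2*u)/9 = -4/9 + 2*u/9)
h(P) = 1/(-¼ + P) (h(P) = 1/(P - ¼) = 1/(-¼ + P))
h(b(-1))*17 = (4/(-1 + 4*(-4/9 + (2/9)*(-1))))*17 = (4/(-1 + 4*(-4/9 - 2/9)))*17 = (4/(-1 + 4*(-⅔)))*17 = (4/(-1 - 8/3))*17 = (4/(-11/3))*17 = (4*(-3/11))*17 = -12/11*17 = -204/11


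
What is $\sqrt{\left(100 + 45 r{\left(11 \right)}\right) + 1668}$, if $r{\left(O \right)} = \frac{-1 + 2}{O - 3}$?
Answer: $\frac{\sqrt{28378}}{4} \approx 42.114$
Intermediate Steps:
$r{\left(O \right)} = \frac{1}{-3 + O}$ ($r{\left(O \right)} = 1 \frac{1}{-3 + O} = \frac{1}{-3 + O}$)
$\sqrt{\left(100 + 45 r{\left(11 \right)}\right) + 1668} = \sqrt{\left(100 + \frac{45}{-3 + 11}\right) + 1668} = \sqrt{\left(100 + \frac{45}{8}\right) + 1668} = \sqrt{\frac{845}{8} + 1668} = \sqrt{\frac{14189}{8}} = \frac{\sqrt{28378}}{4}$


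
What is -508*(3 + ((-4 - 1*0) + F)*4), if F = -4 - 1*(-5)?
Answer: 4572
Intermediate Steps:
F = 1 (F = -4 + 5 = 1)
-508*(3 + ((-4 - 1*0) + F)*4) = -508*(3 + ((-4 - 1*0) + 1)*4) = -508*(3 + ((-4 + 0) + 1)*4) = -508*(3 + (-4 + 1)*4) = -508*(3 - 3*4) = -508*(3 - 12) = -508*(-9) = 4572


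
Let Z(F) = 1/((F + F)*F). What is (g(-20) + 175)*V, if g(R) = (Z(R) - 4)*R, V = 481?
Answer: 4905719/40 ≈ 1.2264e+5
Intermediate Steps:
Z(F) = 1/(2*F**2) (Z(F) = 1/(((2*F))*F) = (1/(2*F))/F = 1/(2*F**2))
g(R) = R*(-4 + 1/(2*R**2)) (g(R) = (1/(2*R**2) - 4)*R = (-4 + 1/(2*R**2))*R = R*(-4 + 1/(2*R**2)))
(g(-20) + 175)*V = (((1/2)/(-20) - 4*(-20)) + 175)*481 = (((1/2)*(-1/20) + 80) + 175)*481 = ((-1/40 + 80) + 175)*481 = (3199/40 + 175)*481 = (10199/40)*481 = 4905719/40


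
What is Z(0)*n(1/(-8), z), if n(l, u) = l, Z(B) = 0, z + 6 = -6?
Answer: 0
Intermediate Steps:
z = -12 (z = -6 - 6 = -12)
Z(0)*n(1/(-8), z) = 0/(-8) = 0*(-1/8) = 0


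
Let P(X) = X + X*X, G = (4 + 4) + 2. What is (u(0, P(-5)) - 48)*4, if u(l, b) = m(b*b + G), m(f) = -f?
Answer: -1832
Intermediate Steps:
G = 10 (G = 8 + 2 = 10)
P(X) = X + X²
u(l, b) = -10 - b² (u(l, b) = -(b*b + 10) = -(b² + 10) = -(10 + b²) = -10 - b²)
(u(0, P(-5)) - 48)*4 = ((-10 - (-5*(1 - 5))²) - 48)*4 = ((-10 - (-5*(-4))²) - 48)*4 = ((-10 - 1*20²) - 48)*4 = ((-10 - 1*400) - 48)*4 = ((-10 - 400) - 48)*4 = (-410 - 48)*4 = -458*4 = -1832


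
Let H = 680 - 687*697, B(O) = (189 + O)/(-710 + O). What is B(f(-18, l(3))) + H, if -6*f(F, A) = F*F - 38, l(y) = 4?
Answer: -1086855831/2273 ≈ -4.7816e+5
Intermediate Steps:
f(F, A) = 19/3 - F**2/6 (f(F, A) = -(F*F - 38)/6 = -(F**2 - 38)/6 = -(-38 + F**2)/6 = 19/3 - F**2/6)
B(O) = (189 + O)/(-710 + O)
H = -478159 (H = 680 - 478839 = -478159)
B(f(-18, l(3))) + H = (189 + (19/3 - 1/6*(-18)**2))/(-710 + (19/3 - 1/6*(-18)**2)) - 478159 = (189 + (19/3 - 1/6*324))/(-710 + (19/3 - 1/6*324)) - 478159 = (189 + (19/3 - 54))/(-710 + (19/3 - 54)) - 478159 = (189 - 143/3)/(-710 - 143/3) - 478159 = (424/3)/(-2273/3) - 478159 = -3/2273*424/3 - 478159 = -424/2273 - 478159 = -1086855831/2273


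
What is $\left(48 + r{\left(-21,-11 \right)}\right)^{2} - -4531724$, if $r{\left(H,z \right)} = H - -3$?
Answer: $4532624$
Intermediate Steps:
$r{\left(H,z \right)} = 3 + H$ ($r{\left(H,z \right)} = H + 3 = 3 + H$)
$\left(48 + r{\left(-21,-11 \right)}\right)^{2} - -4531724 = \left(48 + \left(3 - 21\right)\right)^{2} - -4531724 = \left(48 - 18\right)^{2} + 4531724 = 30^{2} + 4531724 = 900 + 4531724 = 4532624$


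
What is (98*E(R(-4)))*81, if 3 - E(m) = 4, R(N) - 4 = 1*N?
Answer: -7938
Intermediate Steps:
R(N) = 4 + N (R(N) = 4 + 1*N = 4 + N)
E(m) = -1 (E(m) = 3 - 1*4 = 3 - 4 = -1)
(98*E(R(-4)))*81 = (98*(-1))*81 = -98*81 = -7938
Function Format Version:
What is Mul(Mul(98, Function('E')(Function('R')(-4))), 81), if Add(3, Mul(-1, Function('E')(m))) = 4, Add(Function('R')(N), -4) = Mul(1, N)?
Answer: -7938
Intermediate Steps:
Function('R')(N) = Add(4, N) (Function('R')(N) = Add(4, Mul(1, N)) = Add(4, N))
Function('E')(m) = -1 (Function('E')(m) = Add(3, Mul(-1, 4)) = Add(3, -4) = -1)
Mul(Mul(98, Function('E')(Function('R')(-4))), 81) = Mul(Mul(98, -1), 81) = Mul(-98, 81) = -7938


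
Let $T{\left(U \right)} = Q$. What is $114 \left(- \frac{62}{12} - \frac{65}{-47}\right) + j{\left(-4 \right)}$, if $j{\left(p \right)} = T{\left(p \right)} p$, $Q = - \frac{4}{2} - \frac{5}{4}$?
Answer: $- \frac{19662}{47} \approx -418.34$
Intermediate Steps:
$Q = - \frac{13}{4}$ ($Q = \left(-4\right) \frac{1}{2} - \frac{5}{4} = -2 - \frac{5}{4} = - \frac{13}{4} \approx -3.25$)
$T{\left(U \right)} = - \frac{13}{4}$
$j{\left(p \right)} = - \frac{13 p}{4}$
$114 \left(- \frac{62}{12} - \frac{65}{-47}\right) + j{\left(-4 \right)} = 114 \left(- \frac{62}{12} - \frac{65}{-47}\right) - -13 = 114 \left(\left(-62\right) \frac{1}{12} - - \frac{65}{47}\right) + 13 = 114 \left(- \frac{31}{6} + \frac{65}{47}\right) + 13 = 114 \left(- \frac{1067}{282}\right) + 13 = - \frac{20273}{47} + 13 = - \frac{19662}{47}$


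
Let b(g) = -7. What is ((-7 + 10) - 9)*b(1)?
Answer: 42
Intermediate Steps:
((-7 + 10) - 9)*b(1) = ((-7 + 10) - 9)*(-7) = (3 - 9)*(-7) = -6*(-7) = 42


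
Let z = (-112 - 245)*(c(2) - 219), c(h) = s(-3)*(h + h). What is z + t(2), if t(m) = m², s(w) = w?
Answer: 82471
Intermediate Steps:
c(h) = -6*h (c(h) = -3*(h + h) = -6*h)
z = 82467 (z = (-112 - 245)*(-6*2 - 219) = -357*(-12 - 219) = -357*(-231) = 82467)
z + t(2) = 82467 + 2² = 82467 + 4 = 82471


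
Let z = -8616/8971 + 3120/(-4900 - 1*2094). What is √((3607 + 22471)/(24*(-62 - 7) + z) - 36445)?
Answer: I*√4050487344423344287379/333304314 ≈ 190.95*I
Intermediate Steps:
z = -3394224/2413199 (z = -8616*1/8971 + 3120/(-4900 - 2094) = -8616/8971 + 3120/(-6994) = -8616/8971 + 3120*(-1/6994) = -8616/8971 - 120/269 = -3394224/2413199 ≈ -1.4065)
√((3607 + 22471)/(24*(-62 - 7) + z) - 36445) = √((3607 + 22471)/(24*(-62 - 7) - 3394224/2413199) - 36445) = √(26078/(24*(-69) - 3394224/2413199) - 36445) = √(26078/(-1656 - 3394224/2413199) - 36445) = √(26078/(-3999651768/2413199) - 36445) = √(26078*(-2413199/3999651768) - 36445) = √(-31465701761/1999825884 - 36445) = √(-72915120044141/1999825884) = I*√4050487344423344287379/333304314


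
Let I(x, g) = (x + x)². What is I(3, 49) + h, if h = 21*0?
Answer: 36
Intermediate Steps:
h = 0
I(x, g) = 4*x² (I(x, g) = (2*x)² = 4*x²)
I(3, 49) + h = 4*3² + 0 = 4*9 + 0 = 36 + 0 = 36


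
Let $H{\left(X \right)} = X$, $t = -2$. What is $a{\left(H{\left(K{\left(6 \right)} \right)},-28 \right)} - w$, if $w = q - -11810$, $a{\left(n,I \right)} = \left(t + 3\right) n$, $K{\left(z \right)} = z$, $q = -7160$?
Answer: $-4644$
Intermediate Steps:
$a{\left(n,I \right)} = n$ ($a{\left(n,I \right)} = \left(-2 + 3\right) n = 1 n = n$)
$w = 4650$ ($w = -7160 - -11810 = -7160 + 11810 = 4650$)
$a{\left(H{\left(K{\left(6 \right)} \right)},-28 \right)} - w = 6 - 4650 = -4644$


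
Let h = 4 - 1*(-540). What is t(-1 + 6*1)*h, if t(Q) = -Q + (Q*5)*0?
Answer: -2720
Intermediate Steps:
t(Q) = -Q (t(Q) = -Q + (5*Q)*0 = -Q + 0 = -Q)
h = 544 (h = 4 + 540 = 544)
t(-1 + 6*1)*h = -(-1 + 6*1)*544 = -(-1 + 6)*544 = -1*5*544 = -5*544 = -2720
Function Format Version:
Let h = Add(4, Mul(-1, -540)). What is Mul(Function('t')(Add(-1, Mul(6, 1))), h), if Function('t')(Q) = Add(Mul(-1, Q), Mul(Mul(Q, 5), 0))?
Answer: -2720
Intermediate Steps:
Function('t')(Q) = Mul(-1, Q) (Function('t')(Q) = Add(Mul(-1, Q), Mul(Mul(5, Q), 0)) = Add(Mul(-1, Q), 0) = Mul(-1, Q))
h = 544 (h = Add(4, 540) = 544)
Mul(Function('t')(Add(-1, Mul(6, 1))), h) = Mul(Mul(-1, Add(-1, Mul(6, 1))), 544) = Mul(Mul(-1, Add(-1, 6)), 544) = Mul(Mul(-1, 5), 544) = Mul(-5, 544) = -2720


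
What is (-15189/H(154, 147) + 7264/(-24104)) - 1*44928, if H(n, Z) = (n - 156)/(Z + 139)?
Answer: 6408948379/3013 ≈ 2.1271e+6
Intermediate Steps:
H(n, Z) = (-156 + n)/(139 + Z)
(-15189/H(154, 147) + 7264/(-24104)) - 1*44928 = (-15189*(139 + 147)/(-156 + 154) + 7264/(-24104)) - 1*44928 = (-15189/(-2/286) + 7264*(-1/24104)) - 44928 = (-15189/((1/286)*(-2)) - 908/3013) - 44928 = (-15189/(-1/143) - 908/3013) - 44928 = (-15189*(-143) - 908/3013) - 44928 = (2172027 - 908/3013) - 44928 = 6544316443/3013 - 44928 = 6408948379/3013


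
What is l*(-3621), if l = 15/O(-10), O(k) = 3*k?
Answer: 3621/2 ≈ 1810.5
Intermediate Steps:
l = -½ (l = 15/((3*(-10))) = 15/(-30) = 15*(-1/30) = -½ ≈ -0.50000)
l*(-3621) = -½*(-3621) = 3621/2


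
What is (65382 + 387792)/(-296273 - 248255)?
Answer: -226587/272264 ≈ -0.83223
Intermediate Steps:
(65382 + 387792)/(-296273 - 248255) = 453174/(-544528) = 453174*(-1/544528) = -226587/272264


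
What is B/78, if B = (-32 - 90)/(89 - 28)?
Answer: -1/39 ≈ -0.025641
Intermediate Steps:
B = -2 (B = -122/61 = -122*1/61 = -2)
B/78 = -2/78 = -2*1/78 = -1/39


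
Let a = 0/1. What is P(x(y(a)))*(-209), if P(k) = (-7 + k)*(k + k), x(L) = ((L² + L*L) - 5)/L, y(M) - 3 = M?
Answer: 43472/9 ≈ 4830.2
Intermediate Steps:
a = 0 (a = 0*1 = 0)
y(M) = 3 + M
x(L) = (-5 + 2*L²)/L (x(L) = ((L² + L²) - 5)/L = (2*L² - 5)/L = (-5 + 2*L²)/L)
P(k) = 2*k*(-7 + k) (P(k) = (-7 + k)*(2*k) = 2*k*(-7 + k))
P(x(y(a)))*(-209) = (2*(-5/(3 + 0) + 2*(3 + 0))*(-7 + (-5/(3 + 0) + 2*(3 + 0))))*(-209) = (2*(-5/3 + 2*3)*(-7 + (-5/3 + 2*3)))*(-209) = (2*(-5*⅓ + 6)*(-7 + (-5*⅓ + 6)))*(-209) = (2*(-5/3 + 6)*(-7 + (-5/3 + 6)))*(-209) = (2*(13/3)*(-7 + 13/3))*(-209) = (2*(13/3)*(-8/3))*(-209) = -208/9*(-209) = 43472/9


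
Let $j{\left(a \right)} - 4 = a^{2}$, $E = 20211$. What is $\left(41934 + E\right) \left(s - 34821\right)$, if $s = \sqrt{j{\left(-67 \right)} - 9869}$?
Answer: $-2163951045 + 994320 i \sqrt{21} \approx -2.1639 \cdot 10^{9} + 4.5565 \cdot 10^{6} i$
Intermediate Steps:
$j{\left(a \right)} = 4 + a^{2}$
$s = 16 i \sqrt{21}$ ($s = \sqrt{\left(4 + \left(-67\right)^{2}\right) - 9869} = \sqrt{\left(4 + 4489\right) - 9869} = \sqrt{4493 - 9869} = \sqrt{-5376} = 16 i \sqrt{21} \approx 73.321 i$)
$\left(41934 + E\right) \left(s - 34821\right) = \left(41934 + 20211\right) \left(16 i \sqrt{21} - 34821\right) = 62145 \left(-34821 + 16 i \sqrt{21}\right) = -2163951045 + 994320 i \sqrt{21}$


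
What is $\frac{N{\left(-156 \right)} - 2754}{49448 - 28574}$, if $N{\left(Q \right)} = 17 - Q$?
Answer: $- \frac{2581}{20874} \approx -0.12365$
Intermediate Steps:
$\frac{N{\left(-156 \right)} - 2754}{49448 - 28574} = \frac{\left(17 - -156\right) - 2754}{49448 - 28574} = \frac{\left(17 + 156\right) - 2754}{20874} = \left(173 - 2754\right) \frac{1}{20874} = \left(-2581\right) \frac{1}{20874} = - \frac{2581}{20874}$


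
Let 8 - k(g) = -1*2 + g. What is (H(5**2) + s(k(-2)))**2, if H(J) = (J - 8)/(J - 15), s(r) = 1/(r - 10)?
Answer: 121/25 ≈ 4.8400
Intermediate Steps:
k(g) = 10 - g (k(g) = 8 - (-1*2 + g) = 8 - (-2 + g) = 8 + (2 - g) = 10 - g)
s(r) = 1/(-10 + r)
H(J) = (-8 + J)/(-15 + J)
(H(5**2) + s(k(-2)))**2 = ((-8 + 5**2)/(-15 + 5**2) + 1/(-10 + (10 - 1*(-2))))**2 = ((-8 + 25)/(-15 + 25) + 1/(-10 + (10 + 2)))**2 = (17/10 + 1/(-10 + 12))**2 = ((1/10)*17 + 1/2)**2 = (17/10 + 1/2)**2 = (11/5)**2 = 121/25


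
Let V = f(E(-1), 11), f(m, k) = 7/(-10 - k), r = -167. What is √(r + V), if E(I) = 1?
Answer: I*√1506/3 ≈ 12.936*I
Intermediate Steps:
V = -⅓ (V = -7/(10 + 11) = -7/21 = -7*1/21 = -⅓ ≈ -0.33333)
√(r + V) = √(-167 - ⅓) = √(-502/3) = I*√1506/3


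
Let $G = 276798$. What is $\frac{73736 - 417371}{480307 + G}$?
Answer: $- \frac{68727}{151421} \approx -0.45388$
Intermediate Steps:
$\frac{73736 - 417371}{480307 + G} = \frac{73736 - 417371}{480307 + 276798} = - \frac{343635}{757105} = \left(-343635\right) \frac{1}{757105} = - \frac{68727}{151421}$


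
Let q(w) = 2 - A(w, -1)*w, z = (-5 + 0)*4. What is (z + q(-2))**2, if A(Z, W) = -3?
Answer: 576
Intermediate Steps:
z = -20 (z = -5*4 = -20)
q(w) = 2 + 3*w (q(w) = 2 - (-3)*w = 2 + 3*w)
(z + q(-2))**2 = (-20 + (2 + 3*(-2)))**2 = (-20 + (2 - 6))**2 = (-20 - 4)**2 = (-24)**2 = 576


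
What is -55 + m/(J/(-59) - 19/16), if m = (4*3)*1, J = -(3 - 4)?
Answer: -24621/379 ≈ -64.963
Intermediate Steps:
J = 1 (J = -1*(-1) = 1)
m = 12 (m = 12*1 = 12)
-55 + m/(J/(-59) - 19/16) = -55 + 12/(1/(-59) - 19/16) = -55 + 12/(1*(-1/59) - 19*1/16) = -55 + 12/(-1/59 - 19/16) = -55 + 12/(-1137/944) = -55 - 944/1137*12 = -55 - 3776/379 = -24621/379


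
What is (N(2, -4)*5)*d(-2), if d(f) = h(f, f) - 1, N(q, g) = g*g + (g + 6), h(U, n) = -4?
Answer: -450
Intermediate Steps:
N(q, g) = 6 + g + g² (N(q, g) = g² + (6 + g) = 6 + g + g²)
d(f) = -5 (d(f) = -4 - 1 = -5)
(N(2, -4)*5)*d(-2) = ((6 - 4 + (-4)²)*5)*(-5) = ((6 - 4 + 16)*5)*(-5) = (18*5)*(-5) = 90*(-5) = -450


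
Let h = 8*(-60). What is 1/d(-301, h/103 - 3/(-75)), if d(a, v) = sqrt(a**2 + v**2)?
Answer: 2575*sqrt(600882794234)/600882794234 ≈ 0.0033219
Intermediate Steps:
h = -480
1/d(-301, h/103 - 3/(-75)) = 1/(sqrt((-301)**2 + (-480/103 - 3/(-75))**2)) = 1/(sqrt(90601 + (-480*1/103 - 3*(-1/75))**2)) = 1/(sqrt(90601 + (-480/103 + 1/25)**2)) = 1/(sqrt(90601 + (-11897/2575)**2)) = 1/(sqrt(90601 + 141538609/6630625)) = 1/(sqrt(600882794234/6630625)) = 1/(sqrt(600882794234)/2575) = 2575*sqrt(600882794234)/600882794234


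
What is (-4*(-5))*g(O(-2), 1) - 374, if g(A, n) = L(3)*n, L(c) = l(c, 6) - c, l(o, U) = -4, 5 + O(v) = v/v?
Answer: -514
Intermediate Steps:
O(v) = -4 (O(v) = -5 + v/v = -5 + 1 = -4)
L(c) = -4 - c
g(A, n) = -7*n (g(A, n) = (-4 - 1*3)*n = (-4 - 3)*n = -7*n)
(-4*(-5))*g(O(-2), 1) - 374 = (-4*(-5))*(-7*1) - 374 = 20*(-7) - 374 = -140 - 374 = -514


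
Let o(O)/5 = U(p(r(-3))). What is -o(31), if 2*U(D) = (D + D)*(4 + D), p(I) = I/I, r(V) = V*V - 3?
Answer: -25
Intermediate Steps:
r(V) = -3 + V**2 (r(V) = V**2 - 3 = -3 + V**2)
p(I) = 1
U(D) = D*(4 + D) (U(D) = ((D + D)*(4 + D))/2 = ((2*D)*(4 + D))/2 = (2*D*(4 + D))/2 = D*(4 + D))
o(O) = 25 (o(O) = 5*(1*(4 + 1)) = 5*(1*5) = 5*5 = 25)
-o(31) = -1*25 = -25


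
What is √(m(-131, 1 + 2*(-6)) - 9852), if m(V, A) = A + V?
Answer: I*√9994 ≈ 99.97*I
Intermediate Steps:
√(m(-131, 1 + 2*(-6)) - 9852) = √(((1 + 2*(-6)) - 131) - 9852) = √(((1 - 12) - 131) - 9852) = √((-11 - 131) - 9852) = √(-142 - 9852) = √(-9994) = I*√9994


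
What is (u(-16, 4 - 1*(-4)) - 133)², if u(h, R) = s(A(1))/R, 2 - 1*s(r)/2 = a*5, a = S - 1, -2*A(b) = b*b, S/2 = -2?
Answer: 255025/16 ≈ 15939.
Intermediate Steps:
S = -4 (S = 2*(-2) = -4)
A(b) = -b²/2 (A(b) = -b*b/2 = -b²/2)
a = -5 (a = -4 - 1 = -5)
s(r) = 54 (s(r) = 4 - (-10)*5 = 4 - 2*(-25) = 4 + 50 = 54)
u(h, R) = 54/R
(u(-16, 4 - 1*(-4)) - 133)² = (54/(4 - 1*(-4)) - 133)² = (54/(4 + 4) - 133)² = (54/8 - 133)² = (54*(⅛) - 133)² = (27/4 - 133)² = (-505/4)² = 255025/16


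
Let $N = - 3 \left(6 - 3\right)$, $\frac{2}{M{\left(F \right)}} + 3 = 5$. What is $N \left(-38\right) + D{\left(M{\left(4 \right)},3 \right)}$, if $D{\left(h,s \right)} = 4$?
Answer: $346$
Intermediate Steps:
$M{\left(F \right)} = 1$ ($M{\left(F \right)} = \frac{2}{-3 + 5} = \frac{2}{2} = 2 \cdot \frac{1}{2} = 1$)
$N = -9$ ($N = \left(-3\right) 3 = -9$)
$N \left(-38\right) + D{\left(M{\left(4 \right)},3 \right)} = \left(-9\right) \left(-38\right) + 4 = 342 + 4 = 346$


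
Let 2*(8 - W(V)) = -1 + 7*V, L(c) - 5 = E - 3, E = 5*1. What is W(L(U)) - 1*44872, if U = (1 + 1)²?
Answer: -44888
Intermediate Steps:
U = 4 (U = 2² = 4)
E = 5
L(c) = 7 (L(c) = 5 + (5 - 3) = 5 + 2 = 7)
W(V) = 17/2 - 7*V/2 (W(V) = 8 - (-1 + 7*V)/2 = 8 + (½ - 7*V/2) = 17/2 - 7*V/2)
W(L(U)) - 1*44872 = (17/2 - 7/2*7) - 1*44872 = (17/2 - 49/2) - 44872 = -16 - 44872 = -44888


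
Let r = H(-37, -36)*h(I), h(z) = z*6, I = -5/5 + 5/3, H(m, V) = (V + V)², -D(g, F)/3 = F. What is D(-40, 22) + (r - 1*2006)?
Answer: 18664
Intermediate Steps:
D(g, F) = -3*F
H(m, V) = 4*V² (H(m, V) = (2*V)² = 4*V²)
I = ⅔ (I = -5*⅕ + 5*(⅓) = -1 + 5/3 = ⅔ ≈ 0.66667)
h(z) = 6*z
r = 20736 (r = (4*(-36)²)*(6*(⅔)) = (4*1296)*4 = 5184*4 = 20736)
D(-40, 22) + (r - 1*2006) = -3*22 + (20736 - 1*2006) = -66 + (20736 - 2006) = -66 + 18730 = 18664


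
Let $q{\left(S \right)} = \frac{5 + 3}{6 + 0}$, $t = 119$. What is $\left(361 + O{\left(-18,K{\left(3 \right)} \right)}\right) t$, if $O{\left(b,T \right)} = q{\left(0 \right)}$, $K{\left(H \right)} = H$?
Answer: $\frac{129353}{3} \approx 43118.0$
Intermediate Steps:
$q{\left(S \right)} = \frac{4}{3}$ ($q{\left(S \right)} = \frac{8}{6} = 8 \cdot \frac{1}{6} = \frac{4}{3}$)
$O{\left(b,T \right)} = \frac{4}{3}$
$\left(361 + O{\left(-18,K{\left(3 \right)} \right)}\right) t = \left(361 + \frac{4}{3}\right) 119 = \frac{1087}{3} \cdot 119 = \frac{129353}{3}$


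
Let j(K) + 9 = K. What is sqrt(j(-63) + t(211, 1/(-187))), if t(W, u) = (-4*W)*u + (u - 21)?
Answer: 2*I*sqrt(773619)/187 ≈ 9.407*I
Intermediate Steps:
j(K) = -9 + K
t(W, u) = -21 + u - 4*W*u (t(W, u) = -4*W*u + (-21 + u) = -21 + u - 4*W*u)
sqrt(j(-63) + t(211, 1/(-187))) = sqrt((-9 - 63) + (-21 + 1/(-187) - 4*211/(-187))) = sqrt(-72 + (-21 - 1/187 - 4*211*(-1/187))) = sqrt(-72 + (-21 - 1/187 + 844/187)) = sqrt(-72 - 3084/187) = sqrt(-16548/187) = 2*I*sqrt(773619)/187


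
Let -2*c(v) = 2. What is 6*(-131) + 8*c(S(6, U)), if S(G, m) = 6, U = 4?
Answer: -794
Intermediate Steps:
c(v) = -1 (c(v) = -1/2*2 = -1)
6*(-131) + 8*c(S(6, U)) = 6*(-131) + 8*(-1) = -786 - 8 = -794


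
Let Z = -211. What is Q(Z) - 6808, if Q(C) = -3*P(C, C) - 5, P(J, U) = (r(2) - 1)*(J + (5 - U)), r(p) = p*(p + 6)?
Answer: -7038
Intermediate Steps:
r(p) = p*(6 + p)
P(J, U) = 75 - 15*U + 15*J (P(J, U) = (2*(6 + 2) - 1)*(J + (5 - U)) = (2*8 - 1)*(5 + J - U) = (16 - 1)*(5 + J - U) = 15*(5 + J - U) = 75 - 15*U + 15*J)
Q(C) = -230 (Q(C) = -3*(75 - 15*C + 15*C) - 5 = -3*75 - 5 = -225 - 5 = -230)
Q(Z) - 6808 = -230 - 6808 = -7038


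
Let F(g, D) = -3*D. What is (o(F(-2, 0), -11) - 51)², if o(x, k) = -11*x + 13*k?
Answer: 37636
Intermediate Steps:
(o(F(-2, 0), -11) - 51)² = ((-(-33)*0 + 13*(-11)) - 51)² = ((-11*0 - 143) - 51)² = ((0 - 143) - 51)² = (-143 - 51)² = (-194)² = 37636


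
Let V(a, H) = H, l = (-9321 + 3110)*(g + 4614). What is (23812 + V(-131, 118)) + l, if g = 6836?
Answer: -71092020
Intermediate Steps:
l = -71115950 (l = (-9321 + 3110)*(6836 + 4614) = -6211*11450 = -71115950)
(23812 + V(-131, 118)) + l = (23812 + 118) - 71115950 = 23930 - 71115950 = -71092020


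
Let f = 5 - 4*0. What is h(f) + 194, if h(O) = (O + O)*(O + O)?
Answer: 294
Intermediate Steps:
f = 5 (f = 5 - 1*0 = 5 + 0 = 5)
h(O) = 4*O² (h(O) = (2*O)*(2*O) = 4*O²)
h(f) + 194 = 4*5² + 194 = 4*25 + 194 = 100 + 194 = 294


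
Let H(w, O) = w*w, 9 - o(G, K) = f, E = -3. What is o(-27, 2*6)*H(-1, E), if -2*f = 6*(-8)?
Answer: -15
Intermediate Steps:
f = 24 (f = -3*(-8) = -½*(-48) = 24)
o(G, K) = -15 (o(G, K) = 9 - 1*24 = 9 - 24 = -15)
H(w, O) = w²
o(-27, 2*6)*H(-1, E) = -15*(-1)² = -15*1 = -15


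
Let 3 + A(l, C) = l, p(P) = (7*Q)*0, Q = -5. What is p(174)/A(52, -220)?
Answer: 0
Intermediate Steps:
p(P) = 0 (p(P) = (7*(-5))*0 = -35*0 = 0)
A(l, C) = -3 + l
p(174)/A(52, -220) = 0/(-3 + 52) = 0/49 = 0*(1/49) = 0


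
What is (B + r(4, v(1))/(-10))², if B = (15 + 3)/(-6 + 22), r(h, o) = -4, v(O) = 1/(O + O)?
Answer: 3721/1600 ≈ 2.3256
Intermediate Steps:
v(O) = 1/(2*O)
B = 9/8 (B = 18/16 = 18*(1/16) = 9/8 ≈ 1.1250)
(B + r(4, v(1))/(-10))² = (9/8 - 4/(-10))² = (9/8 - 4*(-⅒))² = (9/8 + ⅖)² = (61/40)² = 3721/1600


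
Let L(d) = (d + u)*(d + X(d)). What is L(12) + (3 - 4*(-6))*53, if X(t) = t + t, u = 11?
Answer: 2259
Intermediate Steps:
X(t) = 2*t
L(d) = 3*d*(11 + d) (L(d) = (d + 11)*(d + 2*d) = (11 + d)*(3*d) = 3*d*(11 + d))
L(12) + (3 - 4*(-6))*53 = 3*12*(11 + 12) + (3 - 4*(-6))*53 = 3*12*23 + (3 + 24)*53 = 828 + 27*53 = 828 + 1431 = 2259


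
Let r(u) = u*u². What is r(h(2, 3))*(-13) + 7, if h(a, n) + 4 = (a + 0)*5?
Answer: -2801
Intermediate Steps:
h(a, n) = -4 + 5*a (h(a, n) = -4 + (a + 0)*5 = -4 + a*5 = -4 + 5*a)
r(u) = u³
r(h(2, 3))*(-13) + 7 = (-4 + 5*2)³*(-13) + 7 = (-4 + 10)³*(-13) + 7 = 6³*(-13) + 7 = 216*(-13) + 7 = -2808 + 7 = -2801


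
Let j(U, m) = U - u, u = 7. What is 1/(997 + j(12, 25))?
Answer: 1/1002 ≈ 0.00099800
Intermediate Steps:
j(U, m) = -7 + U (j(U, m) = U - 1*7 = U - 7 = -7 + U)
1/(997 + j(12, 25)) = 1/(997 + (-7 + 12)) = 1/(997 + 5) = 1/1002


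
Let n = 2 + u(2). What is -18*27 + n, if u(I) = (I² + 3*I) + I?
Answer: -472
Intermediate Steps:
u(I) = I² + 4*I
n = 14 (n = 2 + 2*(4 + 2) = 2 + 2*6 = 2 + 12 = 14)
-18*27 + n = -18*27 + 14 = -486 + 14 = -472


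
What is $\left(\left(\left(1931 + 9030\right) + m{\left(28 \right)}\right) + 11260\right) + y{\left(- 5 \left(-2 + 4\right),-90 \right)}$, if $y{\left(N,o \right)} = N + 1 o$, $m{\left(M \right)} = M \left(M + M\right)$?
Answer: $23689$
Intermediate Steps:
$m{\left(M \right)} = 2 M^{2}$ ($m{\left(M \right)} = M 2 M = 2 M^{2}$)
$y{\left(N,o \right)} = N + o$
$\left(\left(\left(1931 + 9030\right) + m{\left(28 \right)}\right) + 11260\right) + y{\left(- 5 \left(-2 + 4\right),-90 \right)} = \left(\left(\left(1931 + 9030\right) + 2 \cdot 28^{2}\right) + 11260\right) - \left(90 + 5 \left(-2 + 4\right)\right) = \left(\left(10961 + 2 \cdot 784\right) + 11260\right) - 100 = \left(\left(10961 + 1568\right) + 11260\right) - 100 = \left(12529 + 11260\right) - 100 = 23789 - 100 = 23689$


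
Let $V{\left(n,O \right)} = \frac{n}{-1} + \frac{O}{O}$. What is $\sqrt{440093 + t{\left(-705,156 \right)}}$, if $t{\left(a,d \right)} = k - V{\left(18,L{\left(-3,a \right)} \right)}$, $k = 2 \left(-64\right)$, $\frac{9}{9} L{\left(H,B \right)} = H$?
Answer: $\sqrt{439982} \approx 663.31$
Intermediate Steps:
$L{\left(H,B \right)} = H$
$k = -128$
$V{\left(n,O \right)} = 1 - n$ ($V{\left(n,O \right)} = n \left(-1\right) + 1 = - n + 1 = 1 - n$)
$t{\left(a,d \right)} = -111$ ($t{\left(a,d \right)} = -128 - \left(1 - 18\right) = -128 - -17 = -128 + 17 = -111$)
$\sqrt{440093 + t{\left(-705,156 \right)}} = \sqrt{440093 - 111} = \sqrt{439982}$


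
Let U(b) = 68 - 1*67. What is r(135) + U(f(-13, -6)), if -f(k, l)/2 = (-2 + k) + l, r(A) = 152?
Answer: 153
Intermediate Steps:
f(k, l) = 4 - 2*k - 2*l (f(k, l) = -2*((-2 + k) + l) = -2*(-2 + k + l) = 4 - 2*k - 2*l)
U(b) = 1 (U(b) = 68 - 67 = 1)
r(135) + U(f(-13, -6)) = 152 + 1 = 153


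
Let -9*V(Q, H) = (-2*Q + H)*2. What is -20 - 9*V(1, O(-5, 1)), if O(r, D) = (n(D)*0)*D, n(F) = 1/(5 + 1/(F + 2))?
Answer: -24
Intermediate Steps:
n(F) = 1/(5 + 1/(2 + F))
O(r, D) = 0 (O(r, D) = (((2 + D)/(11 + 5*D))*0)*D = 0*D = 0)
V(Q, H) = -2*H/9 + 4*Q/9 (V(Q, H) = -(-2*Q + H)*2/9 = -(H - 2*Q)*2/9 = -(-4*Q + 2*H)/9 = -2*H/9 + 4*Q/9)
-20 - 9*V(1, O(-5, 1)) = -20 - 9*(-2/9*0 + (4/9)*1) = -20 - 9*(0 + 4/9) = -20 - 9*4/9 = -20 - 4 = -24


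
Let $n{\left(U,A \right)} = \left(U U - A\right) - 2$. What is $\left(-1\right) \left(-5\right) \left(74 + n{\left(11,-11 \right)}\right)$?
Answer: $1020$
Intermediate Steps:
$n{\left(U,A \right)} = -2 + U^{2} - A$ ($n{\left(U,A \right)} = \left(U^{2} - A\right) - 2 = -2 + U^{2} - A$)
$\left(-1\right) \left(-5\right) \left(74 + n{\left(11,-11 \right)}\right) = \left(-1\right) \left(-5\right) \left(74 - \left(-9 - 121\right)\right) = 5 \left(74 + \left(-2 + 121 + 11\right)\right) = 5 \left(74 + 130\right) = 5 \cdot 204 = 1020$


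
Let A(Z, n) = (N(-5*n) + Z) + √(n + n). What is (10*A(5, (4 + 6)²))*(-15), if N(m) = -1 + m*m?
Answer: -37500600 - 1500*√2 ≈ -3.7503e+7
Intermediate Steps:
N(m) = -1 + m²
A(Z, n) = -1 + Z + 25*n² + √2*√n (A(Z, n) = ((-1 + (-5*n)²) + Z) + √(n + n) = ((-1 + 25*n²) + Z) + √(2*n) = (-1 + Z + 25*n²) + √2*√n = -1 + Z + 25*n² + √2*√n)
(10*A(5, (4 + 6)²))*(-15) = (10*(-1 + 5 + 25*((4 + 6)²)² + √2*√((4 + 6)²)))*(-15) = (10*(-1 + 5 + 25*(10²)² + √2*√(10²)))*(-15) = (10*(-1 + 5 + 25*100² + √2*√100))*(-15) = (10*(-1 + 5 + 25*10000 + √2*10))*(-15) = (10*(-1 + 5 + 250000 + 10*√2))*(-15) = (10*(250004 + 10*√2))*(-15) = (2500040 + 100*√2)*(-15) = -37500600 - 1500*√2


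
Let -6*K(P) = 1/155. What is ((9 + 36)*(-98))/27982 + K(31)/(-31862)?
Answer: -65337796309/414576555060 ≈ -0.15760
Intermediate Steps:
K(P) = -1/930 (K(P) = -⅙/155 = -⅙*1/155 = -1/930)
((9 + 36)*(-98))/27982 + K(31)/(-31862) = ((9 + 36)*(-98))/27982 - 1/930/(-31862) = (45*(-98))*(1/27982) - 1/930*(-1/31862) = -4410*1/27982 + 1/29631660 = -2205/13991 + 1/29631660 = -65337796309/414576555060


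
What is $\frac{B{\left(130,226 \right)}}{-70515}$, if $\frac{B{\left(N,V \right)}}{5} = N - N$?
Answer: $0$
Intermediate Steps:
$B{\left(N,V \right)} = 0$ ($B{\left(N,V \right)} = 5 \left(N - N\right) = 5 \cdot 0 = 0$)
$\frac{B{\left(130,226 \right)}}{-70515} = \frac{0}{-70515} = 0 \left(- \frac{1}{70515}\right) = 0$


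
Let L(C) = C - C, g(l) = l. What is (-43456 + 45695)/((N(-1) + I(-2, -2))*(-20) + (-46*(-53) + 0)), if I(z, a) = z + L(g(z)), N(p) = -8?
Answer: 2239/2638 ≈ 0.84875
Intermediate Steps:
L(C) = 0
I(z, a) = z (I(z, a) = z + 0 = z)
(-43456 + 45695)/((N(-1) + I(-2, -2))*(-20) + (-46*(-53) + 0)) = (-43456 + 45695)/((-8 - 2)*(-20) + (-46*(-53) + 0)) = 2239/(-10*(-20) + (2438 + 0)) = 2239/(200 + 2438) = 2239/2638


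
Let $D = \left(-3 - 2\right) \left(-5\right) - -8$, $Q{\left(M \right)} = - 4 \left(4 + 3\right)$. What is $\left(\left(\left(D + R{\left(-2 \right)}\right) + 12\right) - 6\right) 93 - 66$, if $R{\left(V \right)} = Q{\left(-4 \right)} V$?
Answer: $8769$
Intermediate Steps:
$Q{\left(M \right)} = -28$ ($Q{\left(M \right)} = \left(-4\right) 7 = -28$)
$R{\left(V \right)} = - 28 V$
$D = 33$ ($D = \left(-5\right) \left(-5\right) + 8 = 25 + 8 = 33$)
$\left(\left(\left(D + R{\left(-2 \right)}\right) + 12\right) - 6\right) 93 - 66 = \left(\left(\left(33 - -56\right) + 12\right) - 6\right) 93 - 66 = \left(\left(\left(33 + 56\right) + 12\right) - 6\right) 93 - 66 = \left(\left(89 + 12\right) - 6\right) 93 - 66 = \left(101 - 6\right) 93 - 66 = 95 \cdot 93 - 66 = 8835 - 66 = 8769$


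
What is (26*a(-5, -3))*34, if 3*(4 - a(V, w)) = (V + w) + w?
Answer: 20332/3 ≈ 6777.3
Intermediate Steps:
a(V, w) = 4 - 2*w/3 - V/3 (a(V, w) = 4 - ((V + w) + w)/3 = 4 - (V + 2*w)/3 = 4 + (-2*w/3 - V/3) = 4 - 2*w/3 - V/3)
(26*a(-5, -3))*34 = (26*(4 - ⅔*(-3) - ⅓*(-5)))*34 = (26*(4 + 2 + 5/3))*34 = (26*(23/3))*34 = (598/3)*34 = 20332/3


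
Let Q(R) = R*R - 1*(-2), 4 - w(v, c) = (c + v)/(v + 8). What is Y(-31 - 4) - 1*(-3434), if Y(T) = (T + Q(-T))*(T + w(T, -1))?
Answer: -105322/3 ≈ -35107.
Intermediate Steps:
w(v, c) = 4 - (c + v)/(8 + v) (w(v, c) = 4 - (c + v)/(v + 8) = 4 - (c + v)/(8 + v))
Q(R) = 2 + R² (Q(R) = R² + 2 = 2 + R²)
Y(T) = (T + (33 + 3*T)/(8 + T))*(2 + T + T²) (Y(T) = (T + (2 + (-T)²))*(T + (32 - 1*(-1) + 3*T)/(8 + T)) = (T + (2 + T²))*(T + (32 + 1 + 3*T)/(8 + T)) = (2 + T + T²)*(T + (33 + 3*T)/(8 + T)) = (T + (33 + 3*T)/(8 + T))*(2 + T + T²))
Y(-31 - 4) - 1*(-3434) = (66 + (-31 - 4)⁴ + 12*(-31 - 4)³ + 46*(-31 - 4)² + 55*(-31 - 4))/(8 + (-31 - 4)) - 1*(-3434) = (66 + (-35)⁴ + 12*(-35)³ + 46*(-35)² + 55*(-35))/(8 - 35) + 3434 = (66 + 1500625 + 12*(-42875) + 46*1225 - 1925)/(-27) + 3434 = -(66 + 1500625 - 514500 + 56350 - 1925)/27 + 3434 = -1/27*1040616 + 3434 = -115624/3 + 3434 = -105322/3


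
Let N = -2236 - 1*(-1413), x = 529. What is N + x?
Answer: -294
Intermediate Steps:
N = -823 (N = -2236 + 1413 = -823)
N + x = -823 + 529 = -294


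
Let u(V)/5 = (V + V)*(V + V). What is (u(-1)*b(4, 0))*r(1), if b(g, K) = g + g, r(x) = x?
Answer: 160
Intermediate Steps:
u(V) = 20*V**2 (u(V) = 5*((V + V)*(V + V)) = 5*((2*V)*(2*V)) = 5*(4*V**2) = 20*V**2)
b(g, K) = 2*g
(u(-1)*b(4, 0))*r(1) = ((20*(-1)**2)*(2*4))*1 = ((20*1)*8)*1 = (20*8)*1 = 160*1 = 160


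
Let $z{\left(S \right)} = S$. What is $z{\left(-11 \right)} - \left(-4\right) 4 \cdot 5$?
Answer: $69$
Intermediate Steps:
$z{\left(-11 \right)} - \left(-4\right) 4 \cdot 5 = -11 - \left(-4\right) 4 \cdot 5 = -11 - \left(-16\right) 5 = -11 - -80 = -11 + 80 = 69$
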